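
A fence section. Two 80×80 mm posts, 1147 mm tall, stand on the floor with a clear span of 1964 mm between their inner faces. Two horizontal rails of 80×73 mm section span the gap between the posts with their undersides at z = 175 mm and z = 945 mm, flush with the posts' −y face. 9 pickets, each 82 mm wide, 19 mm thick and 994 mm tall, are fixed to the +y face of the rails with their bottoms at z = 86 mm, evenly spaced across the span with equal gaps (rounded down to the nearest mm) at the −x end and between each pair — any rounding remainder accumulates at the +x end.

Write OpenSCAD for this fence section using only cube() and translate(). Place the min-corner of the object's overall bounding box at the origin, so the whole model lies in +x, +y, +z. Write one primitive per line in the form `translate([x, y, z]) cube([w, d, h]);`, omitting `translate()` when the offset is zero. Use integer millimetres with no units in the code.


cube([80, 80, 1147]);
translate([2044, 0, 0]) cube([80, 80, 1147]);
translate([80, 0, 175]) cube([1964, 80, 73]);
translate([80, 0, 945]) cube([1964, 80, 73]);
translate([202, 80, 86]) cube([82, 19, 994]);
translate([406, 80, 86]) cube([82, 19, 994]);
translate([610, 80, 86]) cube([82, 19, 994]);
translate([814, 80, 86]) cube([82, 19, 994]);
translate([1018, 80, 86]) cube([82, 19, 994]);
translate([1222, 80, 86]) cube([82, 19, 994]);
translate([1426, 80, 86]) cube([82, 19, 994]);
translate([1630, 80, 86]) cube([82, 19, 994]);
translate([1834, 80, 86]) cube([82, 19, 994]);


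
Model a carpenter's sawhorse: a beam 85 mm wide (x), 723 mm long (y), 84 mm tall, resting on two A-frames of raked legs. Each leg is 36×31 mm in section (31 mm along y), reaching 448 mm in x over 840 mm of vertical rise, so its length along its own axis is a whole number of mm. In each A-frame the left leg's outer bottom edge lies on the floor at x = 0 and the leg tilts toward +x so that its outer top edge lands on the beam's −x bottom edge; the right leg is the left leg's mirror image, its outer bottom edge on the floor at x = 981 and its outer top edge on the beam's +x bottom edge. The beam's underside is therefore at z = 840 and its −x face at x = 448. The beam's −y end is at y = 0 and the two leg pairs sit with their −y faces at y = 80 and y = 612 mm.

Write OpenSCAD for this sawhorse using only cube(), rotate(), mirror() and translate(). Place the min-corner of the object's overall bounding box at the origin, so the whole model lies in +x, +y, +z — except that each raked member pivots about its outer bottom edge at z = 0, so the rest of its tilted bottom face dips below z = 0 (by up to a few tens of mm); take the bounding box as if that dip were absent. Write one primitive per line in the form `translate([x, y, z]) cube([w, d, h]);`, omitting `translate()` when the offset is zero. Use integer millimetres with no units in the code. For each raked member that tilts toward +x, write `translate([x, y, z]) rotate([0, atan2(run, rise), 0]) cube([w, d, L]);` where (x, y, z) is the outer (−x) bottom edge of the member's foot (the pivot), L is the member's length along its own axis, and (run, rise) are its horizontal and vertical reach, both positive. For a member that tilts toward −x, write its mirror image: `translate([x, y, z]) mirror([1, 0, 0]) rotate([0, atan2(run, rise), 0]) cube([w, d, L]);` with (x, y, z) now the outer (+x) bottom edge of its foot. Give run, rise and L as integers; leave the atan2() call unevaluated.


translate([448, 0, 840]) cube([85, 723, 84]);
translate([0, 80, 0]) rotate([0, atan2(448, 840), 0]) cube([36, 31, 952]);
translate([981, 80, 0]) mirror([1, 0, 0]) rotate([0, atan2(448, 840), 0]) cube([36, 31, 952]);
translate([0, 612, 0]) rotate([0, atan2(448, 840), 0]) cube([36, 31, 952]);
translate([981, 612, 0]) mirror([1, 0, 0]) rotate([0, atan2(448, 840), 0]) cube([36, 31, 952]);


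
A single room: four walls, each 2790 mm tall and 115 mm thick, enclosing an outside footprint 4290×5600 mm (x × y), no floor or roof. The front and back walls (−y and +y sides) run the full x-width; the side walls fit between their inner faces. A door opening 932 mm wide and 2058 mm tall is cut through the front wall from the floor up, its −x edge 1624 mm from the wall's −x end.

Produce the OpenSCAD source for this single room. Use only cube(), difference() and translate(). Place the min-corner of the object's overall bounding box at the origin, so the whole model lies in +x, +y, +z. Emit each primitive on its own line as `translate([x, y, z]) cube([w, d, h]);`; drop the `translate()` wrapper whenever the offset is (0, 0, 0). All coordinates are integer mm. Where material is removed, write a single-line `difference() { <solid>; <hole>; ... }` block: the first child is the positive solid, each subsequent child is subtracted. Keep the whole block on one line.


difference() { cube([4290, 115, 2790]); translate([1624, 0, 0]) cube([932, 115, 2058]); }
translate([0, 5485, 0]) cube([4290, 115, 2790]);
translate([0, 115, 0]) cube([115, 5370, 2790]);
translate([4175, 115, 0]) cube([115, 5370, 2790]);


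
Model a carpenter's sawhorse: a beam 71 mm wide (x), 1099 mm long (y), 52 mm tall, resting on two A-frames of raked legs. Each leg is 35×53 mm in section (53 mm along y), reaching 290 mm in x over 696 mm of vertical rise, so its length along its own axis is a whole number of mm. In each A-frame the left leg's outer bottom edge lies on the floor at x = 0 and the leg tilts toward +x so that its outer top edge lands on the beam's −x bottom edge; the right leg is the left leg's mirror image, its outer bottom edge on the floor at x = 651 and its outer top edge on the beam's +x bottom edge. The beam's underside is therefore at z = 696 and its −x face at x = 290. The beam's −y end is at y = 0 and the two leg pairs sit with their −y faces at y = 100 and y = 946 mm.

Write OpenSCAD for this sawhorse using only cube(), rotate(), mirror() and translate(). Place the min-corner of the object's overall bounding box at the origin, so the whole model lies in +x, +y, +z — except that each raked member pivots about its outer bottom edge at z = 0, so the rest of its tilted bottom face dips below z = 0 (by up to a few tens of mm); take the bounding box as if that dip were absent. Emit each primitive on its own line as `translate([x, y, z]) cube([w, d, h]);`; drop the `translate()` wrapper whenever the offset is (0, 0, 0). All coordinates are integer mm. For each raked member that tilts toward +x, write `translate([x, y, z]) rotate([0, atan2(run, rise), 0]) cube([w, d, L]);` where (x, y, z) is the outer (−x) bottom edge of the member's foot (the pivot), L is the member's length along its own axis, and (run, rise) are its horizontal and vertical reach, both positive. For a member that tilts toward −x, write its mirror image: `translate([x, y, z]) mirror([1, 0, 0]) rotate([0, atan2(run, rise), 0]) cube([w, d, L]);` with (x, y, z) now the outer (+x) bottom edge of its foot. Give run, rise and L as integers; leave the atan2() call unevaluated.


// leg length = √(290² + 696²) = 754
// right-leg outer foot x = 2·290 + 71 = 651
// beam min-corner = (290, 0, 696)
translate([290, 0, 696]) cube([71, 1099, 52]);
translate([0, 100, 0]) rotate([0, atan2(290, 696), 0]) cube([35, 53, 754]);
translate([651, 100, 0]) mirror([1, 0, 0]) rotate([0, atan2(290, 696), 0]) cube([35, 53, 754]);
translate([0, 946, 0]) rotate([0, atan2(290, 696), 0]) cube([35, 53, 754]);
translate([651, 946, 0]) mirror([1, 0, 0]) rotate([0, atan2(290, 696), 0]) cube([35, 53, 754]);


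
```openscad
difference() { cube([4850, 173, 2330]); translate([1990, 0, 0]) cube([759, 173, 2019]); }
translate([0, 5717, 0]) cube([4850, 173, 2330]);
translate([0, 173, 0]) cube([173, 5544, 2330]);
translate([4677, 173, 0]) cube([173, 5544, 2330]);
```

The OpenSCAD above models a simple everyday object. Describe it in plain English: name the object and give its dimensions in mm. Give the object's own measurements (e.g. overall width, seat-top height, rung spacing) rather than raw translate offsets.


A single room: four walls, each 2330 mm tall and 173 mm thick, enclosing an outside footprint 4850×5890 mm (x × y), no floor or roof. The front and back walls (−y and +y sides) run the full x-width; the side walls fit between their inner faces. A door opening 759 mm wide and 2019 mm tall is cut through the front wall from the floor up, its −x edge 1990 mm from the wall's −x end.


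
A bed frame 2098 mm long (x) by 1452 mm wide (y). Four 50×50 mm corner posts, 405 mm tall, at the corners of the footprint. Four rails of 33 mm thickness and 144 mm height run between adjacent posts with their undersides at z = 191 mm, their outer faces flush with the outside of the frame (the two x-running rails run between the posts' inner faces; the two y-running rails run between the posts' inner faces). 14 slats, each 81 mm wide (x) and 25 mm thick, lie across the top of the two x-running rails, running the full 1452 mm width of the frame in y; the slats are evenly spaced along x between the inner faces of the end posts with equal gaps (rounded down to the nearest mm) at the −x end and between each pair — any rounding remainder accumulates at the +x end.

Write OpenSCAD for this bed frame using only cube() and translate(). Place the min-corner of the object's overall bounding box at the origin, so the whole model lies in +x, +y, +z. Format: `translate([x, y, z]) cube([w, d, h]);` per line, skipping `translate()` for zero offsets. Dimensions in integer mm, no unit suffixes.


cube([50, 50, 405]);
translate([0, 1402, 0]) cube([50, 50, 405]);
translate([2048, 0, 0]) cube([50, 50, 405]);
translate([2048, 1402, 0]) cube([50, 50, 405]);
translate([50, 0, 191]) cube([1998, 33, 144]);
translate([50, 1419, 191]) cube([1998, 33, 144]);
translate([0, 50, 191]) cube([33, 1352, 144]);
translate([2065, 50, 191]) cube([33, 1352, 144]);
translate([107, 0, 335]) cube([81, 1452, 25]);
translate([245, 0, 335]) cube([81, 1452, 25]);
translate([383, 0, 335]) cube([81, 1452, 25]);
translate([521, 0, 335]) cube([81, 1452, 25]);
translate([659, 0, 335]) cube([81, 1452, 25]);
translate([797, 0, 335]) cube([81, 1452, 25]);
translate([935, 0, 335]) cube([81, 1452, 25]);
translate([1073, 0, 335]) cube([81, 1452, 25]);
translate([1211, 0, 335]) cube([81, 1452, 25]);
translate([1349, 0, 335]) cube([81, 1452, 25]);
translate([1487, 0, 335]) cube([81, 1452, 25]);
translate([1625, 0, 335]) cube([81, 1452, 25]);
translate([1763, 0, 335]) cube([81, 1452, 25]);
translate([1901, 0, 335]) cube([81, 1452, 25]);


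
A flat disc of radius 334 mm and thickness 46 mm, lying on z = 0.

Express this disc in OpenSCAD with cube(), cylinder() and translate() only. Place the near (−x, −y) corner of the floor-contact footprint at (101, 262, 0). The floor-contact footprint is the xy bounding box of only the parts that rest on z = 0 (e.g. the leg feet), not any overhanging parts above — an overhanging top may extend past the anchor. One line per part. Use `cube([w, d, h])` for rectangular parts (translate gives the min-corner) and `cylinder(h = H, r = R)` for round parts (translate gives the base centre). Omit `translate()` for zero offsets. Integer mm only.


translate([435, 596, 0]) cylinder(h = 46, r = 334);


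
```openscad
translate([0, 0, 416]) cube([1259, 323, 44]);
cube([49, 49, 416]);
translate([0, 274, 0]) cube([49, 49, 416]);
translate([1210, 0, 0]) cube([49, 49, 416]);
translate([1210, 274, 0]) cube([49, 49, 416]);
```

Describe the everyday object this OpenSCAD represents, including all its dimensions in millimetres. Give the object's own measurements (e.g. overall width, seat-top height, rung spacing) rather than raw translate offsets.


A bench: a 1259×323 mm seat slab, 44 mm thick, top at z = 460 mm, on four 49×49 mm square legs flush with the seat corners and standing on z = 0.


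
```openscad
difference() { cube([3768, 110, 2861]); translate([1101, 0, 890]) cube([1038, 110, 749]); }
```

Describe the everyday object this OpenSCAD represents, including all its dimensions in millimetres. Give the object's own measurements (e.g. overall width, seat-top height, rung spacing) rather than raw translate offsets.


A wall 3768 mm long (x), 110 mm thick (y), 2861 mm tall, with a rectangular window opening cut through it. The opening is 1038 mm wide and 749 mm tall; its sill is at z = 890 mm and its near (−x) edge is 1101 mm from the wall's −x end. The opening passes through the full wall thickness.


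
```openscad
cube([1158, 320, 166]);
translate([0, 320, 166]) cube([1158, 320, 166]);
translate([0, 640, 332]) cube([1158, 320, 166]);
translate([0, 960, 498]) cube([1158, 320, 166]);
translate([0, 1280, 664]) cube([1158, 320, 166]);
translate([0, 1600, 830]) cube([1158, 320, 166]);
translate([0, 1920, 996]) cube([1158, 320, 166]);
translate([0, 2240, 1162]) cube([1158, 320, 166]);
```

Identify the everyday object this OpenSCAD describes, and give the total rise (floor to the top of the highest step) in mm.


A staircase. The total rise is 1328 mm.

8 identical blocks, each offset up and back from the previous — a staircase. Each step is 166 mm tall and there are 8 of them, so the total rise is 8 × 166 = 1328 mm.


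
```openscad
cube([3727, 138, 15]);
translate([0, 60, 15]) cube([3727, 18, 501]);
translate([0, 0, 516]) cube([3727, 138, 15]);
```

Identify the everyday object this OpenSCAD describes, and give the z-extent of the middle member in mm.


An I-beam. The web height is 501 mm.

Two wide flanges with a thin centred web — an I-beam. Overall 531 mm minus two 15 mm flanges gives a web of 531 − 2·15 = 501 mm.


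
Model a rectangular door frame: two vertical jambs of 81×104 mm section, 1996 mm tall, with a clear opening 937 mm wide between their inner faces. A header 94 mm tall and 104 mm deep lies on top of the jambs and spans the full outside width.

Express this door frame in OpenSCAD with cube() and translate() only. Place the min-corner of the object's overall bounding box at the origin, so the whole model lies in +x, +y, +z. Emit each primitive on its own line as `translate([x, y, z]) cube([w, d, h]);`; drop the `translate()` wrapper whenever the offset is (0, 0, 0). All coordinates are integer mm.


cube([81, 104, 1996]);
translate([1018, 0, 0]) cube([81, 104, 1996]);
translate([0, 0, 1996]) cube([1099, 104, 94]);


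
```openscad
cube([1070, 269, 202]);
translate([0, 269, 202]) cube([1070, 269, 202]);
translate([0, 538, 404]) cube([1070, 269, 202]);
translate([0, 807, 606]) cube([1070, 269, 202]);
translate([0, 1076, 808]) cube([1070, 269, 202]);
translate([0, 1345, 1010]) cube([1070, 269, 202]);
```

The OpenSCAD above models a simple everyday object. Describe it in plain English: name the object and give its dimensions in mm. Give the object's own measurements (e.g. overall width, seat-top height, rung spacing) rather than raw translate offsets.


A straight staircase of 6 solid steps. Each step is 1070 mm wide (x), 269 mm deep (y, the going) and 202 mm tall (the rise). The first step rests on the floor; each subsequent step sits one going further in +y and one rise higher in +z, directly behind and above the previous step with no overlap.


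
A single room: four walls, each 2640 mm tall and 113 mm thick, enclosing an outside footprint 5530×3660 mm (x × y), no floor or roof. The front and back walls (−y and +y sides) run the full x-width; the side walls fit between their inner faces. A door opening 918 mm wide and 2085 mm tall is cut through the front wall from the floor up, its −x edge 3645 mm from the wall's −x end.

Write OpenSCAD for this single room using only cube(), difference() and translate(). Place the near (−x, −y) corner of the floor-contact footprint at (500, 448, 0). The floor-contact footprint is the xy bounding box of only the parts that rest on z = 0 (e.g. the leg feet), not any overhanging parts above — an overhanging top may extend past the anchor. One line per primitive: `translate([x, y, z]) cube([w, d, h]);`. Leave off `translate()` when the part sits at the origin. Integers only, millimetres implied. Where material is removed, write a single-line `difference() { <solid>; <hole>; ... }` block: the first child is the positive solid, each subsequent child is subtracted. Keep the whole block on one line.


difference() { translate([500, 448, 0]) cube([5530, 113, 2640]); translate([4145, 448, 0]) cube([918, 113, 2085]); }
translate([500, 3995, 0]) cube([5530, 113, 2640]);
translate([500, 561, 0]) cube([113, 3434, 2640]);
translate([5917, 561, 0]) cube([113, 3434, 2640]);


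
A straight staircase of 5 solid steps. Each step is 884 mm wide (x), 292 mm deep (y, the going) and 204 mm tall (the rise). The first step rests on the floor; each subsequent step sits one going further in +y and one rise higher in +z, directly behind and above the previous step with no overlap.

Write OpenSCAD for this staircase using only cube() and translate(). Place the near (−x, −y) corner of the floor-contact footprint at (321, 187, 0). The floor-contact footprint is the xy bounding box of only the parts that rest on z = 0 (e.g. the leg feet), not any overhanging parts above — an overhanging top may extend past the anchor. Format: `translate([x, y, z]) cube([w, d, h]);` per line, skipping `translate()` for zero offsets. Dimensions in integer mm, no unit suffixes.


translate([321, 187, 0]) cube([884, 292, 204]);
translate([321, 479, 204]) cube([884, 292, 204]);
translate([321, 771, 408]) cube([884, 292, 204]);
translate([321, 1063, 612]) cube([884, 292, 204]);
translate([321, 1355, 816]) cube([884, 292, 204]);


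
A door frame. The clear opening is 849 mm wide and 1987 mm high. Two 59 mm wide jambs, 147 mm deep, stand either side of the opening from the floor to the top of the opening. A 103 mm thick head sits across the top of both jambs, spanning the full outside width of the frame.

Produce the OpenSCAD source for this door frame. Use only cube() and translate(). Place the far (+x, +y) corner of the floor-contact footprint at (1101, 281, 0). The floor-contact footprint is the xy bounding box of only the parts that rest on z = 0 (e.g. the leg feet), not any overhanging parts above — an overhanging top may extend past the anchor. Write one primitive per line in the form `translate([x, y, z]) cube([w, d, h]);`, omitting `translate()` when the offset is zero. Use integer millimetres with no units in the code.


translate([134, 134, 0]) cube([59, 147, 1987]);
translate([1042, 134, 0]) cube([59, 147, 1987]);
translate([134, 134, 1987]) cube([967, 147, 103]);


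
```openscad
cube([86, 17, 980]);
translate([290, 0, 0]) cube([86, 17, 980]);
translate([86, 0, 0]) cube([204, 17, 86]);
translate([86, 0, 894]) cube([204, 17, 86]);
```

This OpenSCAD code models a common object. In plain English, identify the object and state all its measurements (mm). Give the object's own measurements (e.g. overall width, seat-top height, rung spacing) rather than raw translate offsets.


A rectangular picture frame lying in the x–z plane (depth along y). The opening is 204 mm wide (x) by 808 mm tall (z), surrounded by a border 86 mm wide on all four sides. The frame is 17 mm deep and is made of two full-height vertical stiles with two horizontal rails fitted between them.


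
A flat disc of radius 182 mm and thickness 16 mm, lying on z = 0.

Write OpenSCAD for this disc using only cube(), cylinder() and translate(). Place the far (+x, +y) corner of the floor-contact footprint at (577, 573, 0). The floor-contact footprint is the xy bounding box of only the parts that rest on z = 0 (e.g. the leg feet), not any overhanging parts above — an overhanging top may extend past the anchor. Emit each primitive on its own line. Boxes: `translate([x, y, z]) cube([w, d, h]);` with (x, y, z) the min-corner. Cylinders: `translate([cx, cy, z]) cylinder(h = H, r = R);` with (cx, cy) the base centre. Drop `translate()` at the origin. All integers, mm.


translate([395, 391, 0]) cylinder(h = 16, r = 182);


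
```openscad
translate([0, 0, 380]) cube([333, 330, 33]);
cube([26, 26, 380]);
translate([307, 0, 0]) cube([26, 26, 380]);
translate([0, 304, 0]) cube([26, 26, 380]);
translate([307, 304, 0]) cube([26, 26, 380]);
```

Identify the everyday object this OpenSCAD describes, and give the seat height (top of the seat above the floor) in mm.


A stool. The seat height is 413 mm.

A 333×330×33 slab at z = 380 on four corner posts — a stool. The seat top is 380 + 33 = 413 mm.


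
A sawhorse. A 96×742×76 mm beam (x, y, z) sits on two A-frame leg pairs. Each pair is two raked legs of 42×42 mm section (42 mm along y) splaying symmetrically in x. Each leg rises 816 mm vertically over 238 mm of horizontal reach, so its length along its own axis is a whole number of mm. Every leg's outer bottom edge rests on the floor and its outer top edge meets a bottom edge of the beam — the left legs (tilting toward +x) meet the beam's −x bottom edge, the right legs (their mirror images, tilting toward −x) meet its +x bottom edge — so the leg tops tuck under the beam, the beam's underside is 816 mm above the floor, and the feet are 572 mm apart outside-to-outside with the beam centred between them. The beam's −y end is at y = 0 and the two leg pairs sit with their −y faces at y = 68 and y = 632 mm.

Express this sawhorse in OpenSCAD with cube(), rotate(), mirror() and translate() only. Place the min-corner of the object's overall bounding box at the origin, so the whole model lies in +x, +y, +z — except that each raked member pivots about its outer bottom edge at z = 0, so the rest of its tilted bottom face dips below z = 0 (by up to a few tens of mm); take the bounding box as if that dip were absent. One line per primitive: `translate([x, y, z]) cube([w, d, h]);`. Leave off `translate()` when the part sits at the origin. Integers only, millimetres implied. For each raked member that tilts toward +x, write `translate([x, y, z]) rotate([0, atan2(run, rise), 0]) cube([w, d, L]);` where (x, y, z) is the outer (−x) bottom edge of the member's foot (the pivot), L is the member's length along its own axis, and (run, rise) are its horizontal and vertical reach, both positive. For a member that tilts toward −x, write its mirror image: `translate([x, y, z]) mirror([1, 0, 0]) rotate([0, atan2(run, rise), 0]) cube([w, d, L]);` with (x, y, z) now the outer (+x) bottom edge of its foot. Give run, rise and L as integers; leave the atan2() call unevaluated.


translate([238, 0, 816]) cube([96, 742, 76]);
translate([0, 68, 0]) rotate([0, atan2(238, 816), 0]) cube([42, 42, 850]);
translate([572, 68, 0]) mirror([1, 0, 0]) rotate([0, atan2(238, 816), 0]) cube([42, 42, 850]);
translate([0, 632, 0]) rotate([0, atan2(238, 816), 0]) cube([42, 42, 850]);
translate([572, 632, 0]) mirror([1, 0, 0]) rotate([0, atan2(238, 816), 0]) cube([42, 42, 850]);


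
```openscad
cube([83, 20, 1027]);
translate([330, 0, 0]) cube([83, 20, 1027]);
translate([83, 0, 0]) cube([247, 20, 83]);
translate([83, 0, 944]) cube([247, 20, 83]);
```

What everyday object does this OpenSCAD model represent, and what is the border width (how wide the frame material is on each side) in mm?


A picture frame. The border width is 83 mm.

Four thin pieces enclosing a rectangular opening — a picture frame. The two full-height stiles are 1027 mm tall; the top rail sits at z = 944 and is 83 mm tall, so the border above the opening is 1027 − 944 = 83 mm, matching the stile x-width.


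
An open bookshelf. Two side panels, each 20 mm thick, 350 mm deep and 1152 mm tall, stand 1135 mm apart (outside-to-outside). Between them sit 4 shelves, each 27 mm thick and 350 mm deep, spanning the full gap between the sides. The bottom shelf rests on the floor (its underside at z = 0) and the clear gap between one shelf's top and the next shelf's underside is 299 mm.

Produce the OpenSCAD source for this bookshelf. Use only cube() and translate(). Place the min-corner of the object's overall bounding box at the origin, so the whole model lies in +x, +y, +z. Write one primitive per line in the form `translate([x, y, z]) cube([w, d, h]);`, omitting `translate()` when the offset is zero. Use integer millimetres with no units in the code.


cube([20, 350, 1152]);
translate([1115, 0, 0]) cube([20, 350, 1152]);
translate([20, 0, 0]) cube([1095, 350, 27]);
translate([20, 0, 326]) cube([1095, 350, 27]);
translate([20, 0, 652]) cube([1095, 350, 27]);
translate([20, 0, 978]) cube([1095, 350, 27]);


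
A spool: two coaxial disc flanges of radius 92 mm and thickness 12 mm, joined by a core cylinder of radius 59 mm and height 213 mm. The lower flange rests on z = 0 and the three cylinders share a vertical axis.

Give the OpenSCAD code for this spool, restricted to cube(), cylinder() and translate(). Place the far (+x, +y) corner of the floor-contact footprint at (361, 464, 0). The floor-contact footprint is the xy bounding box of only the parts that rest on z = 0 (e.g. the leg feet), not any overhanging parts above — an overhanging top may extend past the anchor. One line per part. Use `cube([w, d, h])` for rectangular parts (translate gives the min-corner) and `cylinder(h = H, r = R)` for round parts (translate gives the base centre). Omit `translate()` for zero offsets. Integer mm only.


translate([269, 372, 0]) cylinder(h = 12, r = 92);
translate([269, 372, 12]) cylinder(h = 213, r = 59);
translate([269, 372, 225]) cylinder(h = 12, r = 92);


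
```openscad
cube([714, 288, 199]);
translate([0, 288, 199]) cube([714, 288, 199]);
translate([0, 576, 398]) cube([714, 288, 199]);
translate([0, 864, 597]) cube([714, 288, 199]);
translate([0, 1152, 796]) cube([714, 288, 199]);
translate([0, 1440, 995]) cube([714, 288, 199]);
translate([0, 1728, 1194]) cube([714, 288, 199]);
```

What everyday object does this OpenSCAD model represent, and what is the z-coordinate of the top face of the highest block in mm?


A staircase. The total rise is 1393 mm.

7 identical blocks, each offset up and back from the previous — a staircase. Each step is 199 mm tall and there are 7 of them, so the total rise is 7 × 199 = 1393 mm.


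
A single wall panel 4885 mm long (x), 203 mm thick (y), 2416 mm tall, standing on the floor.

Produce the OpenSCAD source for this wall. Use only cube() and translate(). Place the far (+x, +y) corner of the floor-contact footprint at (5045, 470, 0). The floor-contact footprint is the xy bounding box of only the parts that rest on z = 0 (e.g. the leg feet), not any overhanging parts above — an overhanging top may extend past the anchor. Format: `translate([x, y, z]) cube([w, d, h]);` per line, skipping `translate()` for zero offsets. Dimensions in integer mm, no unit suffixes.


translate([160, 267, 0]) cube([4885, 203, 2416]);


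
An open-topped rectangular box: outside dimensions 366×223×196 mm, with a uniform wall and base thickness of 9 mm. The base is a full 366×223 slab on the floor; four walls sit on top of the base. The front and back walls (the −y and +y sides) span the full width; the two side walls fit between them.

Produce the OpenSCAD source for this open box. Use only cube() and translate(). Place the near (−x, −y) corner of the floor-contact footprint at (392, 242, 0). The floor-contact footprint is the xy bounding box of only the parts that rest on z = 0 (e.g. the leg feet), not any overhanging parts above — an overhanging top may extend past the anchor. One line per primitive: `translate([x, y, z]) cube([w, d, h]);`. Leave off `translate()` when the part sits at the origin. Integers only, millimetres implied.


translate([392, 242, 0]) cube([366, 223, 9]);
translate([392, 242, 9]) cube([366, 9, 187]);
translate([392, 456, 9]) cube([366, 9, 187]);
translate([392, 251, 9]) cube([9, 205, 187]);
translate([749, 251, 9]) cube([9, 205, 187]);


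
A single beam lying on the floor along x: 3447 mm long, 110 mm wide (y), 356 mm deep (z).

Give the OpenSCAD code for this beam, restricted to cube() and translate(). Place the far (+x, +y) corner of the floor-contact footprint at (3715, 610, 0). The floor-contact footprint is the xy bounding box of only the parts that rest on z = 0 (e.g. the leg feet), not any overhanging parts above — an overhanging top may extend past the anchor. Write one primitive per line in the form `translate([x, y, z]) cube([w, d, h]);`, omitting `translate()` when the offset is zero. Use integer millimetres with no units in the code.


translate([268, 500, 0]) cube([3447, 110, 356]);


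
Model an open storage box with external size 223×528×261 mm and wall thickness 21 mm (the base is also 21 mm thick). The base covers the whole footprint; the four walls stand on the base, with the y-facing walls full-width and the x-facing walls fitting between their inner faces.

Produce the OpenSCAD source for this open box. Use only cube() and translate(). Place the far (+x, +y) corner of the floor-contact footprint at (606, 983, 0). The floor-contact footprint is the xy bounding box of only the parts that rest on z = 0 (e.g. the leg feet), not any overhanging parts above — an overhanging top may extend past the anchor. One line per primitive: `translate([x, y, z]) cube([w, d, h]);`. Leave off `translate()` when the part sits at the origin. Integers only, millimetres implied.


translate([383, 455, 0]) cube([223, 528, 21]);
translate([383, 455, 21]) cube([223, 21, 240]);
translate([383, 962, 21]) cube([223, 21, 240]);
translate([383, 476, 21]) cube([21, 486, 240]);
translate([585, 476, 21]) cube([21, 486, 240]);


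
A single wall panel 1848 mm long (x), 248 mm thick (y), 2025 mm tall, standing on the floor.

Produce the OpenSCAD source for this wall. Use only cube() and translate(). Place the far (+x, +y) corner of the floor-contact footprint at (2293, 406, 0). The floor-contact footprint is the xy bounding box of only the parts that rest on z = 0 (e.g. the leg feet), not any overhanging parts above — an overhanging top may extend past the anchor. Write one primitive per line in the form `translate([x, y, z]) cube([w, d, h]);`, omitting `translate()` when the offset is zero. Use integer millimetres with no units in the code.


translate([445, 158, 0]) cube([1848, 248, 2025]);


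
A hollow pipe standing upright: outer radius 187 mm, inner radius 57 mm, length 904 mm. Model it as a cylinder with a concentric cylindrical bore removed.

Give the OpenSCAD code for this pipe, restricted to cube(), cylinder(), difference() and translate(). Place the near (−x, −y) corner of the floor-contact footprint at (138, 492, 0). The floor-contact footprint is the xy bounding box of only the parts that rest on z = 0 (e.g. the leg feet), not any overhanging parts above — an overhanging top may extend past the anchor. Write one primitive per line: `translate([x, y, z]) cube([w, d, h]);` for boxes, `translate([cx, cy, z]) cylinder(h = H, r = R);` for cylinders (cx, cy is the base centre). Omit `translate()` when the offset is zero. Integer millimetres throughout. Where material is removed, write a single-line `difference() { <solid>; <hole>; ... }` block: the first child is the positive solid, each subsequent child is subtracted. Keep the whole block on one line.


difference() { translate([325, 679, 0]) cylinder(h = 904, r = 187); translate([325, 679, 0]) cylinder(h = 904, r = 57); }


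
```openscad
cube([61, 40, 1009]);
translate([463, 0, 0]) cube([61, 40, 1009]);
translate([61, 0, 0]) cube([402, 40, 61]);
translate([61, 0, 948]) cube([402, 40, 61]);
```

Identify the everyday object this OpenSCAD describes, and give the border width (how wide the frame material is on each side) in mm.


A picture frame. The border width is 61 mm.

Four thin pieces enclosing a rectangular opening — a picture frame. The two full-height stiles are 1009 mm tall; the top rail sits at z = 948 and is 61 mm tall, so the border above the opening is 1009 − 948 = 61 mm, matching the stile x-width.


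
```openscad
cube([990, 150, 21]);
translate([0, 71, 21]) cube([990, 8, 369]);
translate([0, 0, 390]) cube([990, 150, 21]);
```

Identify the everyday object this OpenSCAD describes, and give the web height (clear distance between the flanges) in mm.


An I-beam. The web height is 369 mm.

Two wide flanges with a thin centred web — an I-beam. Overall 411 mm minus two 21 mm flanges gives a web of 411 − 2·21 = 369 mm.


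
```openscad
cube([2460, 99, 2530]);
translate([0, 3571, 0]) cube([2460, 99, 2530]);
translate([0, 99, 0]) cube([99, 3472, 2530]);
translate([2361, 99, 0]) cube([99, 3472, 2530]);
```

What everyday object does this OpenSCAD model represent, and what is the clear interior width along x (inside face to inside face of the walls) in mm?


A house (or room) frame. The interior width is 2262 mm.

Four 2530 mm walls enclosing a rectangle with no floor or roof — a room or house frame. Outside width is 2460 mm and wall thickness is 99 mm, so the interior width is 2460 − 2 × 99 = 2262 mm.


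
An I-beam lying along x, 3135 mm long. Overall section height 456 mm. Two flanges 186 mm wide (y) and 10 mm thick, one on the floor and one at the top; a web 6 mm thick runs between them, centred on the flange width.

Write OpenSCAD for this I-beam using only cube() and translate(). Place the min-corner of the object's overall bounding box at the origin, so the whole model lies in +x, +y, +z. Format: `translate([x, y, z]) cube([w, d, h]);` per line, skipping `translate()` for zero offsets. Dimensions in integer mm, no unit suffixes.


cube([3135, 186, 10]);
translate([0, 90, 10]) cube([3135, 6, 436]);
translate([0, 0, 446]) cube([3135, 186, 10]);


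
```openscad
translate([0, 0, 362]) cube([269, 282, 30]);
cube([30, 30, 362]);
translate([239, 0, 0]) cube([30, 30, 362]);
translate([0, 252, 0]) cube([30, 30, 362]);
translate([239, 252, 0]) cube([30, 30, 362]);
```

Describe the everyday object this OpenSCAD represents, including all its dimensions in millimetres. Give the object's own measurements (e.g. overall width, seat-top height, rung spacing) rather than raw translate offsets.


A four-legged stool. The seat is a 269×282×30 mm slab whose top surface is at z = 392 mm; four square legs, each 30×30 mm in cross-section, run from the floor (z = 0) to the underside of the seat, each flush with a corner of the seat.


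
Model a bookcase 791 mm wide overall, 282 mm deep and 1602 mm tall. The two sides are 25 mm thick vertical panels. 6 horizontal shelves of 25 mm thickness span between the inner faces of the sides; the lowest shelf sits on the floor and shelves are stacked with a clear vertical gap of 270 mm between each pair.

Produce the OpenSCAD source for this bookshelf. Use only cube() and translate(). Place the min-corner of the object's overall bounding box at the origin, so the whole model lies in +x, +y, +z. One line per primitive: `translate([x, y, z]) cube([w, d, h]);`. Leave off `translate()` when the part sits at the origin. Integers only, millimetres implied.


cube([25, 282, 1602]);
translate([766, 0, 0]) cube([25, 282, 1602]);
translate([25, 0, 0]) cube([741, 282, 25]);
translate([25, 0, 295]) cube([741, 282, 25]);
translate([25, 0, 590]) cube([741, 282, 25]);
translate([25, 0, 885]) cube([741, 282, 25]);
translate([25, 0, 1180]) cube([741, 282, 25]);
translate([25, 0, 1475]) cube([741, 282, 25]);


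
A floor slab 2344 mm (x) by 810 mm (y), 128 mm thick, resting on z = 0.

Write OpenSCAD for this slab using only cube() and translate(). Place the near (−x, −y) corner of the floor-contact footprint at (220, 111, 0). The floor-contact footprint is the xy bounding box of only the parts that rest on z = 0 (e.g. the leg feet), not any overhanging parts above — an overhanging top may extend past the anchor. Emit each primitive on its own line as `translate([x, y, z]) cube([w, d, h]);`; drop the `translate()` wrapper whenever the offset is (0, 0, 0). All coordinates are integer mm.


translate([220, 111, 0]) cube([2344, 810, 128]);


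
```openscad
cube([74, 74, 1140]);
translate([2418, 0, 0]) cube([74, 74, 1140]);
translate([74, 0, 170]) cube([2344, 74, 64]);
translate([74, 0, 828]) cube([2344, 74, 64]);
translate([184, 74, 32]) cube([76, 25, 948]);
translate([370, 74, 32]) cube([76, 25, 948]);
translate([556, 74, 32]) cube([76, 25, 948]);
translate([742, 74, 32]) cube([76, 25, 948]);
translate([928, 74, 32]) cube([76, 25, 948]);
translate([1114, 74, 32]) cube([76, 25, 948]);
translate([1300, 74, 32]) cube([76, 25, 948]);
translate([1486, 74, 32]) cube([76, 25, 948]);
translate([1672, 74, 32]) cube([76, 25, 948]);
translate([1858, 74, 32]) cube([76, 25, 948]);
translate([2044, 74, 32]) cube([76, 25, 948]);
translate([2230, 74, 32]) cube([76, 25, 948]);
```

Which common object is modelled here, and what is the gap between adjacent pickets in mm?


A fence section. The picket gap is 110 mm.

Two posts, two rails, 12 pickets — a fence section. Span 2344 mm holds 12 pickets of 76 mm with 13 equal gaps: ⌊(2344 − 12·76) / 13⌋ = 110 mm.


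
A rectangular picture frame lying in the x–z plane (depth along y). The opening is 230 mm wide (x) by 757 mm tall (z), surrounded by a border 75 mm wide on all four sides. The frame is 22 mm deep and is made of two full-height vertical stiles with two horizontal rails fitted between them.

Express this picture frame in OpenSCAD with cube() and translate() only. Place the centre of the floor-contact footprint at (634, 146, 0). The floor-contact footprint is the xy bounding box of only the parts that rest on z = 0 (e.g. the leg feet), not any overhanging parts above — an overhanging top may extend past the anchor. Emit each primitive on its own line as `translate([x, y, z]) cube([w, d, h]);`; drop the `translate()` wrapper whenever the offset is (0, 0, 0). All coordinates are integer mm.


translate([444, 135, 0]) cube([75, 22, 907]);
translate([749, 135, 0]) cube([75, 22, 907]);
translate([519, 135, 0]) cube([230, 22, 75]);
translate([519, 135, 832]) cube([230, 22, 75]);


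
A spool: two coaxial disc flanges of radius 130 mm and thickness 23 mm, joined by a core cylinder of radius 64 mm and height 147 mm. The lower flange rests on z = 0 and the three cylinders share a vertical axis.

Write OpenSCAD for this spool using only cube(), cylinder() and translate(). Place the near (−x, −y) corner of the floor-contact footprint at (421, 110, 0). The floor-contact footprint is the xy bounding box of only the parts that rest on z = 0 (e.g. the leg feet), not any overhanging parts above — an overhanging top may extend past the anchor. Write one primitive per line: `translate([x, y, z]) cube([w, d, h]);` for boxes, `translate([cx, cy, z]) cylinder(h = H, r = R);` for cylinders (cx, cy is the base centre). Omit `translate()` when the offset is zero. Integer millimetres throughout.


translate([551, 240, 0]) cylinder(h = 23, r = 130);
translate([551, 240, 23]) cylinder(h = 147, r = 64);
translate([551, 240, 170]) cylinder(h = 23, r = 130);


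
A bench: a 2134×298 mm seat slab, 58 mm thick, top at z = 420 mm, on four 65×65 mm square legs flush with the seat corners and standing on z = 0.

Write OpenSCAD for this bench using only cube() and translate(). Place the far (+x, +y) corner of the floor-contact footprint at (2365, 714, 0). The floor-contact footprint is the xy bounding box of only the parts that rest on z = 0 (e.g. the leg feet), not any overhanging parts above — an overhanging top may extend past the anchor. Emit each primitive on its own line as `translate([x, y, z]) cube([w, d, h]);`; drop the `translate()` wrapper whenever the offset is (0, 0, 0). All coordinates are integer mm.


translate([231, 416, 362]) cube([2134, 298, 58]);
translate([231, 416, 0]) cube([65, 65, 362]);
translate([231, 649, 0]) cube([65, 65, 362]);
translate([2300, 416, 0]) cube([65, 65, 362]);
translate([2300, 649, 0]) cube([65, 65, 362]);


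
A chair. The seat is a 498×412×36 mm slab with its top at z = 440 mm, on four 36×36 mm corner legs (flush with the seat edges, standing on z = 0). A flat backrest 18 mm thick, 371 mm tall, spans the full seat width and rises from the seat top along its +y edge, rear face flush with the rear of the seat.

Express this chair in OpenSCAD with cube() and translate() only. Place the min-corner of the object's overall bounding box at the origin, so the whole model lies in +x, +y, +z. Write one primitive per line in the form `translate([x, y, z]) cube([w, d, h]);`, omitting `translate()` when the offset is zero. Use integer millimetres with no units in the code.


// leg_h = 440 - 36 = 404
translate([0, 0, 404]) cube([498, 412, 36]);
cube([36, 36, 404]);
translate([462, 0, 0]) cube([36, 36, 404]);
translate([0, 376, 0]) cube([36, 36, 404]);
translate([462, 376, 0]) cube([36, 36, 404]);
translate([0, 394, 440]) cube([498, 18, 371]);
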